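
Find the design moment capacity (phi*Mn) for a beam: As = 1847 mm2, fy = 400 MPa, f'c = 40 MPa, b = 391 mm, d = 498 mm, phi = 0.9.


a = As * fy / (0.85 * f'c * b)
= 1847 * 400 / (0.85 * 40 * 391)
= 55.5739 mm
Mn = As * fy * (d - a/2) / 10^6
= 347.3934 kN-m
phi*Mn = 0.9 * 347.3934 = 312.65 kN-m

312.65


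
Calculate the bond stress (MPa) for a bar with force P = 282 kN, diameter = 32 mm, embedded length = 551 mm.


u = P / (pi * db * ld)
= 282 * 1000 / (pi * 32 * 551)
= 5.091 MPa

5.091


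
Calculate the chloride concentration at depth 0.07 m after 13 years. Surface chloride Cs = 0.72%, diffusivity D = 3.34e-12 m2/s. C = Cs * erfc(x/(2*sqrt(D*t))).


t_seconds = 13 * 365.25 * 24 * 3600 = 410248800.0 s
arg = 0.07 / (2 * sqrt(3.34e-12 * 410248800.0))
= 0.9455
erfc(0.9455) = 0.1812
C = 0.72 * 0.1812 = 0.1304%

0.1304


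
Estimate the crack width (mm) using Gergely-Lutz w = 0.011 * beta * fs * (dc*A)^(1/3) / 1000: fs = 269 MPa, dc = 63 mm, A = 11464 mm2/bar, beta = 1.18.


w = 0.011 * beta * fs * (dc * A)^(1/3) / 1000
= 0.011 * 1.18 * 269 * (63 * 11464)^(1/3) / 1000
= 0.313 mm

0.313


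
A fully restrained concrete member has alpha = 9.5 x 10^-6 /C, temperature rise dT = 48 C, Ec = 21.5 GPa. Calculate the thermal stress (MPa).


sigma = alpha * dT * Ec
= 9.5e-6 * 48 * 21.5 * 1000
= 9.804 MPa

9.804


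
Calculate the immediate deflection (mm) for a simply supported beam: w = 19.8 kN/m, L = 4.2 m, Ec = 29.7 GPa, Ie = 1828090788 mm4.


Convert: L = 4.2 m = 4200 mm, Ec = 29.7 GPa = 29700 MPa
delta = 5 * 19.8 * 4200^4 / (384 * 29700 * 1828090788)
= 1.48 mm

1.48


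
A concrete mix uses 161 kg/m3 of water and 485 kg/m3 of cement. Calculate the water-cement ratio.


w/c = water / cement
w/c = 161 / 485 = 0.332

0.332


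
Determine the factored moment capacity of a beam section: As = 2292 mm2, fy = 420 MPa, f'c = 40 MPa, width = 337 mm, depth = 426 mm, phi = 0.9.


a = As * fy / (0.85 * f'c * b)
= 2292 * 420 / (0.85 * 40 * 337)
= 84.0147 mm
Mn = As * fy * (d - a/2) / 10^6
= 369.6467 kN-m
phi*Mn = 0.9 * 369.6467 = 332.68 kN-m

332.68


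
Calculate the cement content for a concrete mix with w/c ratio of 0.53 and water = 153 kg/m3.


Cement = water / (w/c)
= 153 / 0.53
= 288.7 kg/m3

288.7


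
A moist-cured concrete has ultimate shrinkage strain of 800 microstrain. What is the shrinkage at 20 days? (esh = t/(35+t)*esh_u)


esh(20) = 20 / (35 + 20) * 800
= 20 / 55 * 800
= 290.9 microstrain

290.9


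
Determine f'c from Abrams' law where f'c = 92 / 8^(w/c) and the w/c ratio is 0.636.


f'c = 92 / 8^0.636
= 92 / 3.753
= 24.51 MPa

24.51


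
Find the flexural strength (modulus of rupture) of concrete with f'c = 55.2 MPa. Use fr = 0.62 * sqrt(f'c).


fr = 0.62 * sqrt(55.2)
= 4.606 MPa

4.606


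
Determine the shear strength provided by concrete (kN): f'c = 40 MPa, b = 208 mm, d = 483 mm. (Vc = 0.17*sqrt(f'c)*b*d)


Vc = 0.17 * sqrt(40) * 208 * 483 / 1000
= 108.02 kN

108.02


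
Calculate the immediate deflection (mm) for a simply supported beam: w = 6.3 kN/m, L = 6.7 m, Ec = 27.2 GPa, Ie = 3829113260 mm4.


Convert: L = 6.7 m = 6700 mm, Ec = 27.2 GPa = 27200 MPa
delta = 5 * 6.3 * 6700^4 / (384 * 27200 * 3829113260)
= 1.59 mm

1.59


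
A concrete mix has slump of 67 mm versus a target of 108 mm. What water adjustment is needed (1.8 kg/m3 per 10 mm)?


Difference = 108 - 67 = 41 mm
Water adjustment = 41 * 1.8 / 10 = 7.4 kg/m3

7.4


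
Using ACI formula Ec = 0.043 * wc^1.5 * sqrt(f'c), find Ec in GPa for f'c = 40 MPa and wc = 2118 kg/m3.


Ec = 0.043 * 2118^1.5 * sqrt(40) / 1000
= 26.51 GPa

26.51


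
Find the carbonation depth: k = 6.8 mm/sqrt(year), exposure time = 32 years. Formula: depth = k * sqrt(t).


depth = k * sqrt(t)
= 6.8 * sqrt(32)
= 38.47 mm

38.47


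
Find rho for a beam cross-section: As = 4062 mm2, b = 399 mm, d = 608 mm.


rho = As / (b * d)
= 4062 / (399 * 608)
= 0.0167

0.0167


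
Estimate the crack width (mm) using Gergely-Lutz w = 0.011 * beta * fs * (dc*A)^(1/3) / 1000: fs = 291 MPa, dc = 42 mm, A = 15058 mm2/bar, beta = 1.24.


w = 0.011 * beta * fs * (dc * A)^(1/3) / 1000
= 0.011 * 1.24 * 291 * (42 * 15058)^(1/3) / 1000
= 0.341 mm

0.341


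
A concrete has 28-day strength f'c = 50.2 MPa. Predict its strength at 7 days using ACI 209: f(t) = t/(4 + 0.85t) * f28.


f(7) = 7 / (4 + 0.85 * 7) * 50.2
= 7 / 9.95 * 50.2
= 35.32 MPa

35.32


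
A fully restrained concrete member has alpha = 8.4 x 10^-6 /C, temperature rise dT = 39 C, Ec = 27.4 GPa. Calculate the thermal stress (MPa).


sigma = alpha * dT * Ec
= 8.4e-6 * 39 * 27.4 * 1000
= 8.976 MPa

8.976


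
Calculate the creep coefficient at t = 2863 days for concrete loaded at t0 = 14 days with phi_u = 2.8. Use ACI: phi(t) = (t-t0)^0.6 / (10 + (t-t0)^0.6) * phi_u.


dt = 2863 - 14 = 2849
phi = 2849^0.6 / (10 + 2849^0.6) * 2.8
= 2.582

2.582


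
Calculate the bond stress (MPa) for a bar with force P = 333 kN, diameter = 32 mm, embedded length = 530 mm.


u = P / (pi * db * ld)
= 333 * 1000 / (pi * 32 * 530)
= 6.25 MPa

6.25


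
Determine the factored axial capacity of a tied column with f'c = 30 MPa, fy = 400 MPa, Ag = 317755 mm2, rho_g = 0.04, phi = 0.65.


Ast = rho * Ag = 0.04 * 317755 = 12710.2 mm2
phi*Pn = 0.65 * 0.80 * (0.85 * 30 * (317755 - 12710.2) + 400 * 12710.2) / 1000
= 6688.62 kN

6688.62


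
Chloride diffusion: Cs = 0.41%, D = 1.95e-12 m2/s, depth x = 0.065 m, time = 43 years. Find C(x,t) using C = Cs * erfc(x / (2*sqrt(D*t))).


t_seconds = 43 * 365.25 * 24 * 3600 = 1356976800.0 s
arg = 0.065 / (2 * sqrt(1.95e-12 * 1356976800.0))
= 0.6318
erfc(0.6318) = 0.3716
C = 0.41 * 0.3716 = 0.1524%

0.1524


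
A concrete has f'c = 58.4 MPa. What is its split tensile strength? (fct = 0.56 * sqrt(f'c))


fct = 0.56 * sqrt(58.4)
= 0.56 * 7.642
= 4.28 MPa

4.28


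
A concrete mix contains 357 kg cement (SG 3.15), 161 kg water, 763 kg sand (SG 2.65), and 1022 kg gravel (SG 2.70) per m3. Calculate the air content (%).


Vol cement = 357 / (3.15 * 1000) = 0.113333 m3
Vol water = 161 / 1000 = 0.161 m3
Vol sand = 763 / (2.65 * 1000) = 0.287925 m3
Vol gravel = 1022 / (2.70 * 1000) = 0.378519 m3
Total solid + water volume = 0.940776 m3
Air = (1 - 0.940776) * 100 = 5.92%

5.92


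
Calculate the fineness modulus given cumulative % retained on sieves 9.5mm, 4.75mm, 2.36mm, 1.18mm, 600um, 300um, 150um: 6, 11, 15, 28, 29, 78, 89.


FM = sum(cumulative % retained) / 100
= 256 / 100
= 2.56

2.56


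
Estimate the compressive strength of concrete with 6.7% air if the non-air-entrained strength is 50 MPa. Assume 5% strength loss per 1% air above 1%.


Strength loss = (6.7 - 1) * 5 = 28.5%
f'c = 50 * (1 - 28.5/100)
= 35.75 MPa

35.75


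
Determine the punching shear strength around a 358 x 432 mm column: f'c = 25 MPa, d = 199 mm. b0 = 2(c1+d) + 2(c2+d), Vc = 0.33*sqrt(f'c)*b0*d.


b0 = 2*(358 + 199) + 2*(432 + 199) = 2376 mm
Vc = 0.33 * sqrt(25) * 2376 * 199 / 1000
= 780.16 kN

780.16


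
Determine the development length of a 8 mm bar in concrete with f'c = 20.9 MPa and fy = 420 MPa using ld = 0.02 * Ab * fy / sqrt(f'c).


Ab = pi * 8^2 / 4 = 50.265 mm2
ld = 0.02 * 50.265 * 420 / sqrt(20.9)
= 92.4 mm

92.4


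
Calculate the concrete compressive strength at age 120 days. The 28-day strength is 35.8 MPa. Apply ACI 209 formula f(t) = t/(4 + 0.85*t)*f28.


f(120) = 120 / (4 + 0.85 * 120) * 35.8
= 120 / 106.0 * 35.8
= 40.53 MPa

40.53


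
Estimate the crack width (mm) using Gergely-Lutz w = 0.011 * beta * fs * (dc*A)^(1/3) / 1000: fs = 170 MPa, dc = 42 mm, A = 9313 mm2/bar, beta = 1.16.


w = 0.011 * beta * fs * (dc * A)^(1/3) / 1000
= 0.011 * 1.16 * 170 * (42 * 9313)^(1/3) / 1000
= 0.159 mm

0.159


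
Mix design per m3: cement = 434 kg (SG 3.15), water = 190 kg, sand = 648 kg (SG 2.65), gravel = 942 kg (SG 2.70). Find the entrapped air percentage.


Vol cement = 434 / (3.15 * 1000) = 0.137778 m3
Vol water = 190 / 1000 = 0.19 m3
Vol sand = 648 / (2.65 * 1000) = 0.244528 m3
Vol gravel = 942 / (2.70 * 1000) = 0.348889 m3
Total solid + water volume = 0.921195 m3
Air = (1 - 0.921195) * 100 = 7.88%

7.88


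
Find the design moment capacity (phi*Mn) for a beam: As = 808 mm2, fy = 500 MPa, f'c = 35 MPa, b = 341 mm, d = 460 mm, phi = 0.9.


a = As * fy / (0.85 * f'c * b)
= 808 * 500 / (0.85 * 35 * 341)
= 39.8236 mm
Mn = As * fy * (d - a/2) / 10^6
= 177.7956 kN-m
phi*Mn = 0.9 * 177.7956 = 160.02 kN-m

160.02


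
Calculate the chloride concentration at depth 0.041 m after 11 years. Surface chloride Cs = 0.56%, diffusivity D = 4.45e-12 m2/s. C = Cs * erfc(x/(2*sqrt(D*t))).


t_seconds = 11 * 365.25 * 24 * 3600 = 347133600.0 s
arg = 0.041 / (2 * sqrt(4.45e-12 * 347133600.0))
= 0.5216
erfc(0.5216) = 0.4607
C = 0.56 * 0.4607 = 0.258%

0.258


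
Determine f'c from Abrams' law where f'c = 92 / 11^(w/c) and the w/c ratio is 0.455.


f'c = 92 / 11^0.455
= 92 / 2.977
= 30.9 MPa

30.9


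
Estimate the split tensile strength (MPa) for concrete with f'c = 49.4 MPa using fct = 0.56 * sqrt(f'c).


fct = 0.56 * sqrt(49.4)
= 0.56 * 7.029
= 3.936 MPa

3.936


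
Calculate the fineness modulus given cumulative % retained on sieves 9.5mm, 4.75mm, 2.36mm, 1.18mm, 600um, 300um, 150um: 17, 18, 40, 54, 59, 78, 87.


FM = sum(cumulative % retained) / 100
= 353 / 100
= 3.53

3.53


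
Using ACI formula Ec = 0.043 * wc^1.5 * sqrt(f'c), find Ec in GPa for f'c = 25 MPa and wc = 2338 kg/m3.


Ec = 0.043 * 2338^1.5 * sqrt(25) / 1000
= 24.31 GPa

24.31


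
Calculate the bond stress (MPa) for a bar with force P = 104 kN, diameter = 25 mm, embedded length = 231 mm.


u = P / (pi * db * ld)
= 104 * 1000 / (pi * 25 * 231)
= 5.732 MPa

5.732


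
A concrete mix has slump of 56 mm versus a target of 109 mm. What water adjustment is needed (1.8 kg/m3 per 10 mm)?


Difference = 109 - 56 = 53 mm
Water adjustment = 53 * 1.8 / 10 = 9.5 kg/m3

9.5


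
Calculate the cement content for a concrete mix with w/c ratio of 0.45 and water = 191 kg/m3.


Cement = water / (w/c)
= 191 / 0.45
= 424.4 kg/m3

424.4


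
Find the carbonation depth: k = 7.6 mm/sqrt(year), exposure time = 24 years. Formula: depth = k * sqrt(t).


depth = k * sqrt(t)
= 7.6 * sqrt(24)
= 37.23 mm

37.23


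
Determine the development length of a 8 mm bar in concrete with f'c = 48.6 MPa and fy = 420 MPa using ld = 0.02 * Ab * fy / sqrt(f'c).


Ab = pi * 8^2 / 4 = 50.265 mm2
ld = 0.02 * 50.265 * 420 / sqrt(48.6)
= 60.6 mm

60.6


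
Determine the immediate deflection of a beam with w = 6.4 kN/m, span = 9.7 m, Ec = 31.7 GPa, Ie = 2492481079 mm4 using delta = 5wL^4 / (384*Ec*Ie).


Convert: L = 9.7 m = 9700 mm, Ec = 31.7 GPa = 31700 MPa
delta = 5 * 6.4 * 9700^4 / (384 * 31700 * 2492481079)
= 9.34 mm

9.34


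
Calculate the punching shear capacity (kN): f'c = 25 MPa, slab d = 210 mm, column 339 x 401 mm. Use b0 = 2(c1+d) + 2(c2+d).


b0 = 2*(339 + 210) + 2*(401 + 210) = 2320 mm
Vc = 0.33 * sqrt(25) * 2320 * 210 / 1000
= 803.88 kN

803.88


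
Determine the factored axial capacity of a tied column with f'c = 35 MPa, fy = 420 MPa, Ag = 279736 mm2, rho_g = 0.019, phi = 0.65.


Ast = rho * Ag = 0.019 * 279736 = 5314.984 mm2
phi*Pn = 0.65 * 0.80 * (0.85 * 35 * (279736 - 5314.984) + 420 * 5314.984) / 1000
= 5406.09 kN

5406.09


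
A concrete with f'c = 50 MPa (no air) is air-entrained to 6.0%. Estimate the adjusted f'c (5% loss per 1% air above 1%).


Strength loss = (6.0 - 1) * 5 = 25.0%
f'c = 50 * (1 - 25.0/100)
= 37.5 MPa

37.5


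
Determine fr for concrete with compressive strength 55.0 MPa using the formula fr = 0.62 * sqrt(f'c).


fr = 0.62 * sqrt(55.0)
= 4.598 MPa

4.598


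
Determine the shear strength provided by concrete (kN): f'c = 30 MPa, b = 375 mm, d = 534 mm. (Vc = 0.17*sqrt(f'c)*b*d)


Vc = 0.17 * sqrt(30) * 375 * 534 / 1000
= 186.46 kN

186.46


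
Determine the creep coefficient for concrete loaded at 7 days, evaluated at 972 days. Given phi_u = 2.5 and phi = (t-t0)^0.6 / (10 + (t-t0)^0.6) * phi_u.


dt = 972 - 7 = 965
phi = 965^0.6 / (10 + 965^0.6) * 2.5
= 2.152

2.152


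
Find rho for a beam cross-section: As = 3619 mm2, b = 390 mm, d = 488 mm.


rho = As / (b * d)
= 3619 / (390 * 488)
= 0.019

0.019


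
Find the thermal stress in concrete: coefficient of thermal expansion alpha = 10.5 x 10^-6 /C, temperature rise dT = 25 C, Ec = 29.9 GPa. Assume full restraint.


sigma = alpha * dT * Ec
= 10.5e-6 * 25 * 29.9 * 1000
= 7.849 MPa

7.849


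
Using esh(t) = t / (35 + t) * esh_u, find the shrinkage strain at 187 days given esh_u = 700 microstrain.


esh(187) = 187 / (35 + 187) * 700
= 187 / 222 * 700
= 589.6 microstrain

589.6


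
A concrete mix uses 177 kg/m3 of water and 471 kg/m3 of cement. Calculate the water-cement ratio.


w/c = water / cement
w/c = 177 / 471 = 0.376

0.376


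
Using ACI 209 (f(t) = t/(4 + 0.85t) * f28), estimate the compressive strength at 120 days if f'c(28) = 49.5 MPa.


f(120) = 120 / (4 + 0.85 * 120) * 49.5
= 120 / 106.0 * 49.5
= 56.04 MPa

56.04


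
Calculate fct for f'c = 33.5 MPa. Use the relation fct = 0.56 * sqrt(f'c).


fct = 0.56 * sqrt(33.5)
= 0.56 * 5.788
= 3.241 MPa

3.241


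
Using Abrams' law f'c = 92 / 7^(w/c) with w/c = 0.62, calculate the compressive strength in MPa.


f'c = 92 / 7^0.62
= 92 / 3.342
= 27.53 MPa

27.53


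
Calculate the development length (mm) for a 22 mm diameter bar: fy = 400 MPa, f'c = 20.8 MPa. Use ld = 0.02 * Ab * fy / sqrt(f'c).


Ab = pi * 22^2 / 4 = 380.133 mm2
ld = 0.02 * 380.133 * 400 / sqrt(20.8)
= 666.8 mm

666.8


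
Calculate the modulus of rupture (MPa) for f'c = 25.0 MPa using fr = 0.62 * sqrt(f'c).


fr = 0.62 * sqrt(25.0)
= 3.1 MPa

3.1


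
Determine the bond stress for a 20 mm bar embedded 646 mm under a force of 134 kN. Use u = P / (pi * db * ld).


u = P / (pi * db * ld)
= 134 * 1000 / (pi * 20 * 646)
= 3.301 MPa

3.301


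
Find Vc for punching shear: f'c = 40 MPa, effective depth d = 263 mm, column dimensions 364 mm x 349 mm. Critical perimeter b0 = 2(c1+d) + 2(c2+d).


b0 = 2*(364 + 263) + 2*(349 + 263) = 2478 mm
Vc = 0.33 * sqrt(40) * 2478 * 263 / 1000
= 1360.19 kN

1360.19


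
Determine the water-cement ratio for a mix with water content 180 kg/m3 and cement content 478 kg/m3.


w/c = water / cement
w/c = 180 / 478 = 0.377

0.377


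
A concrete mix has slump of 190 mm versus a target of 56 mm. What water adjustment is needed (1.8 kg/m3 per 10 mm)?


Difference = 56 - 190 = -134 mm
Water adjustment = -134 * 1.8 / 10 = -24.1 kg/m3

-24.1


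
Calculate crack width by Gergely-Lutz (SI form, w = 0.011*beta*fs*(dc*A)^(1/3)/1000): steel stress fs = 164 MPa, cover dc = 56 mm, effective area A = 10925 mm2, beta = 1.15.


w = 0.011 * beta * fs * (dc * A)^(1/3) / 1000
= 0.011 * 1.15 * 164 * (56 * 10925)^(1/3) / 1000
= 0.176 mm

0.176


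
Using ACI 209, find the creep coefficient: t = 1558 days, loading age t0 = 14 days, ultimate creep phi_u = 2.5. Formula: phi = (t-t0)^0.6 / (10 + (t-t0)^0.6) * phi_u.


dt = 1558 - 14 = 1544
phi = 1544^0.6 / (10 + 1544^0.6) * 2.5
= 2.228

2.228


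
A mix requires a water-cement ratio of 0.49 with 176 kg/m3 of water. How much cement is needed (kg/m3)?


Cement = water / (w/c)
= 176 / 0.49
= 359.2 kg/m3

359.2


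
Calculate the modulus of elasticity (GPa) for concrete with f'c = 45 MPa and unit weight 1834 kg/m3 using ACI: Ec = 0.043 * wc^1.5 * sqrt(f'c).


Ec = 0.043 * 1834^1.5 * sqrt(45) / 1000
= 22.66 GPa

22.66


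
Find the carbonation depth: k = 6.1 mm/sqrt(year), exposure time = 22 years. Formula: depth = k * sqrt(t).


depth = k * sqrt(t)
= 6.1 * sqrt(22)
= 28.61 mm

28.61


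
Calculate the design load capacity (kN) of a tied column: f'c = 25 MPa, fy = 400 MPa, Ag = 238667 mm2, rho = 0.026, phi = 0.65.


Ast = rho * Ag = 0.026 * 238667 = 6205.342 mm2
phi*Pn = 0.65 * 0.80 * (0.85 * 25 * (238667 - 6205.342) + 400 * 6205.342) / 1000
= 3859.41 kN

3859.41


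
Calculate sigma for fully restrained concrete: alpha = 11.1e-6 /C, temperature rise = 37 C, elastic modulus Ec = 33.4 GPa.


sigma = alpha * dT * Ec
= 11.1e-6 * 37 * 33.4 * 1000
= 13.717 MPa

13.717


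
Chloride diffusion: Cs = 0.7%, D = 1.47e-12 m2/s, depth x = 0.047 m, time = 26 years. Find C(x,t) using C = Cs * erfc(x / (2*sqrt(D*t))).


t_seconds = 26 * 365.25 * 24 * 3600 = 820497600.0 s
arg = 0.047 / (2 * sqrt(1.47e-12 * 820497600.0))
= 0.6767
erfc(0.6767) = 0.3386
C = 0.7 * 0.3386 = 0.237%

0.237


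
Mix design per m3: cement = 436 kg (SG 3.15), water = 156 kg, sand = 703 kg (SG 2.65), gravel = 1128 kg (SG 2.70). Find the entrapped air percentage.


Vol cement = 436 / (3.15 * 1000) = 0.138413 m3
Vol water = 156 / 1000 = 0.156 m3
Vol sand = 703 / (2.65 * 1000) = 0.265283 m3
Vol gravel = 1128 / (2.70 * 1000) = 0.417778 m3
Total solid + water volume = 0.977473 m3
Air = (1 - 0.977473) * 100 = 2.25%

2.25


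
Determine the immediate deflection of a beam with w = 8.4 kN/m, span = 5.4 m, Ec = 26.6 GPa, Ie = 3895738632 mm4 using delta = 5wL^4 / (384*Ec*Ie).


Convert: L = 5.4 m = 5400 mm, Ec = 26.6 GPa = 26600 MPa
delta = 5 * 8.4 * 5400^4 / (384 * 26600 * 3895738632)
= 0.9 mm

0.9


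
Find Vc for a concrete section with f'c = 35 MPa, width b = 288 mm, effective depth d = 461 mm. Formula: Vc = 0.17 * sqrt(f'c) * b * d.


Vc = 0.17 * sqrt(35) * 288 * 461 / 1000
= 133.53 kN

133.53


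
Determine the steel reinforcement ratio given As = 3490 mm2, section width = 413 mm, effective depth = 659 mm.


rho = As / (b * d)
= 3490 / (413 * 659)
= 0.0128

0.0128


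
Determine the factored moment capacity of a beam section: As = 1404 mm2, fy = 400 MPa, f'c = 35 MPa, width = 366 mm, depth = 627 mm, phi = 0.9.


a = As * fy / (0.85 * f'c * b)
= 1404 * 400 / (0.85 * 35 * 366)
= 51.5774 mm
Mn = As * fy * (d - a/2) / 10^6
= 337.6403 kN-m
phi*Mn = 0.9 * 337.6403 = 303.88 kN-m

303.88


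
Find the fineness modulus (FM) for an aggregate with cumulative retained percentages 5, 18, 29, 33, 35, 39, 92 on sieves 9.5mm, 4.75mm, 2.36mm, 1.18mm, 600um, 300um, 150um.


FM = sum(cumulative % retained) / 100
= 251 / 100
= 2.51

2.51


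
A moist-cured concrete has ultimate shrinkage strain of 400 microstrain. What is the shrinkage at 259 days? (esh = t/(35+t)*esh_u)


esh(259) = 259 / (35 + 259) * 400
= 259 / 294 * 400
= 352.4 microstrain

352.4


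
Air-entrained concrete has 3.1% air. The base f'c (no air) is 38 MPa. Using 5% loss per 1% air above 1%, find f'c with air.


Strength loss = (3.1 - 1) * 5 = 10.5%
f'c = 38 * (1 - 10.5/100)
= 34.01 MPa

34.01


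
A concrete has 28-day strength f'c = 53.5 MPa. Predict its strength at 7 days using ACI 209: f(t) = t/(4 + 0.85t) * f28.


f(7) = 7 / (4 + 0.85 * 7) * 53.5
= 7 / 9.95 * 53.5
= 37.64 MPa

37.64


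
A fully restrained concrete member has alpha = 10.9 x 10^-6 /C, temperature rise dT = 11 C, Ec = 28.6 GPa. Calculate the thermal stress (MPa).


sigma = alpha * dT * Ec
= 10.9e-6 * 11 * 28.6 * 1000
= 3.429 MPa

3.429


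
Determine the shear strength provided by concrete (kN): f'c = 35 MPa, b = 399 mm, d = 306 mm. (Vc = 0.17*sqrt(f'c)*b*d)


Vc = 0.17 * sqrt(35) * 399 * 306 / 1000
= 122.79 kN

122.79


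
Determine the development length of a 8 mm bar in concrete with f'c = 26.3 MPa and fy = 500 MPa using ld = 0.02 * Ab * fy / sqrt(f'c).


Ab = pi * 8^2 / 4 = 50.265 mm2
ld = 0.02 * 50.265 * 500 / sqrt(26.3)
= 98.0 mm

98.0


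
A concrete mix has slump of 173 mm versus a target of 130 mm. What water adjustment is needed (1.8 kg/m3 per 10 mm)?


Difference = 130 - 173 = -43 mm
Water adjustment = -43 * 1.8 / 10 = -7.7 kg/m3

-7.7


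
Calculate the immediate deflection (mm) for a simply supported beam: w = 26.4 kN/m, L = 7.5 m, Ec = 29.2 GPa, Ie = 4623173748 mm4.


Convert: L = 7.5 m = 7500 mm, Ec = 29.2 GPa = 29200 MPa
delta = 5 * 26.4 * 7500^4 / (384 * 29200 * 4623173748)
= 8.06 mm

8.06


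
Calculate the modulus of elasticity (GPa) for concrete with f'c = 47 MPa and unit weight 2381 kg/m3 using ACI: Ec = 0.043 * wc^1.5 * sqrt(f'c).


Ec = 0.043 * 2381^1.5 * sqrt(47) / 1000
= 34.25 GPa

34.25


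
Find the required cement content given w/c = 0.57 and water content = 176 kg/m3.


Cement = water / (w/c)
= 176 / 0.57
= 308.8 kg/m3

308.8


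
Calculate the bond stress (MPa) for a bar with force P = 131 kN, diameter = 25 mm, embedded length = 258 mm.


u = P / (pi * db * ld)
= 131 * 1000 / (pi * 25 * 258)
= 6.465 MPa

6.465


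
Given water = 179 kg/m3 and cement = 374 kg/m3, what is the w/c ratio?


w/c = water / cement
w/c = 179 / 374 = 0.479

0.479


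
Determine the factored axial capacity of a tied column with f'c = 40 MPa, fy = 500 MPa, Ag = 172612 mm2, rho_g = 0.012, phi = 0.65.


Ast = rho * Ag = 0.012 * 172612 = 2071.344 mm2
phi*Pn = 0.65 * 0.80 * (0.85 * 40 * (172612 - 2071.344) + 500 * 2071.344) / 1000
= 3553.71 kN

3553.71


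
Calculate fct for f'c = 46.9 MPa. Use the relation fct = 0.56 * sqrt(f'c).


fct = 0.56 * sqrt(46.9)
= 0.56 * 6.848
= 3.835 MPa

3.835


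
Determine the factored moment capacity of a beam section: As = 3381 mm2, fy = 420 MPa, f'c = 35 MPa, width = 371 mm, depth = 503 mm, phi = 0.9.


a = As * fy / (0.85 * f'c * b)
= 3381 * 420 / (0.85 * 35 * 371)
= 128.657 mm
Mn = As * fy * (d - a/2) / 10^6
= 622.9223 kN-m
phi*Mn = 0.9 * 622.9223 = 560.63 kN-m

560.63


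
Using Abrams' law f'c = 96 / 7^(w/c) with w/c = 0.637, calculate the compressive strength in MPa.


f'c = 96 / 7^0.637
= 96 / 3.454
= 27.79 MPa

27.79


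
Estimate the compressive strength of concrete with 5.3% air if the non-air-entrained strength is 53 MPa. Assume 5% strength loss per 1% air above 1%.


Strength loss = (5.3 - 1) * 5 = 21.5%
f'c = 53 * (1 - 21.5/100)
= 41.61 MPa

41.61


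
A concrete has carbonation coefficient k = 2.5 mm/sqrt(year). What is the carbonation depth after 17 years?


depth = k * sqrt(t)
= 2.5 * sqrt(17)
= 10.31 mm

10.31


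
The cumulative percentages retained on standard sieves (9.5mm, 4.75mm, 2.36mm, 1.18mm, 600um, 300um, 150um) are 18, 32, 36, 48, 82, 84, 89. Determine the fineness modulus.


FM = sum(cumulative % retained) / 100
= 389 / 100
= 3.89

3.89


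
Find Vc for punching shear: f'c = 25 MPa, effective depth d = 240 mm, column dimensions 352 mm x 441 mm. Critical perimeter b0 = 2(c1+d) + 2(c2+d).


b0 = 2*(352 + 240) + 2*(441 + 240) = 2546 mm
Vc = 0.33 * sqrt(25) * 2546 * 240 / 1000
= 1008.22 kN

1008.22


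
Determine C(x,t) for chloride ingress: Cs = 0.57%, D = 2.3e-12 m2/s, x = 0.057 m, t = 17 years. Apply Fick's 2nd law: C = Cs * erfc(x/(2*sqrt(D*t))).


t_seconds = 17 * 365.25 * 24 * 3600 = 536479200.0 s
arg = 0.057 / (2 * sqrt(2.3e-12 * 536479200.0))
= 0.8113
erfc(0.8113) = 0.2512
C = 0.57 * 0.2512 = 0.1432%

0.1432


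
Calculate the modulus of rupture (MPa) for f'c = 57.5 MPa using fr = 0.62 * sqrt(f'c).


fr = 0.62 * sqrt(57.5)
= 4.701 MPa

4.701


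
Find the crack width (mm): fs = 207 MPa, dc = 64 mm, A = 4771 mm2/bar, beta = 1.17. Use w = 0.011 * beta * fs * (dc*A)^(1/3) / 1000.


w = 0.011 * beta * fs * (dc * A)^(1/3) / 1000
= 0.011 * 1.17 * 207 * (64 * 4771)^(1/3) / 1000
= 0.179 mm

0.179


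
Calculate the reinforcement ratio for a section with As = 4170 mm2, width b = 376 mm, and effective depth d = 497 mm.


rho = As / (b * d)
= 4170 / (376 * 497)
= 0.0223

0.0223


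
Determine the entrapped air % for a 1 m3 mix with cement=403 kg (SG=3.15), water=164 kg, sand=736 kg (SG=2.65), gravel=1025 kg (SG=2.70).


Vol cement = 403 / (3.15 * 1000) = 0.127937 m3
Vol water = 164 / 1000 = 0.164 m3
Vol sand = 736 / (2.65 * 1000) = 0.277736 m3
Vol gravel = 1025 / (2.70 * 1000) = 0.37963 m3
Total solid + water volume = 0.949302 m3
Air = (1 - 0.949302) * 100 = 5.07%

5.07


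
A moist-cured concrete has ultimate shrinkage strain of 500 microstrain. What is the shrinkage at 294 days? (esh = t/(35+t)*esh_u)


esh(294) = 294 / (35 + 294) * 500
= 294 / 329 * 500
= 446.8 microstrain

446.8


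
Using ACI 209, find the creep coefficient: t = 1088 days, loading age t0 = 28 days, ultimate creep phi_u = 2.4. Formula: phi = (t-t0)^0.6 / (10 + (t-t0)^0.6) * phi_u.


dt = 1088 - 28 = 1060
phi = 1060^0.6 / (10 + 1060^0.6) * 2.4
= 2.081

2.081


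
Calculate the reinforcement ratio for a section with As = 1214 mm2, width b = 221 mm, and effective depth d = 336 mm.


rho = As / (b * d)
= 1214 / (221 * 336)
= 0.0163

0.0163


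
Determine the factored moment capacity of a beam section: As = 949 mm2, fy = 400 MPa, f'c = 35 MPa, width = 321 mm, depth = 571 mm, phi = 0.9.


a = As * fy / (0.85 * f'c * b)
= 949 * 400 / (0.85 * 35 * 321)
= 39.7497 mm
Mn = As * fy * (d - a/2) / 10^6
= 209.2071 kN-m
phi*Mn = 0.9 * 209.2071 = 188.29 kN-m

188.29


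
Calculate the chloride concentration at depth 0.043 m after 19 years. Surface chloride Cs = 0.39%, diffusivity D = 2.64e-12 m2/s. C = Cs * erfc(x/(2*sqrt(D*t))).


t_seconds = 19 * 365.25 * 24 * 3600 = 599594400.0 s
arg = 0.043 / (2 * sqrt(2.64e-12 * 599594400.0))
= 0.5404
erfc(0.5404) = 0.4447
C = 0.39 * 0.4447 = 0.1734%

0.1734


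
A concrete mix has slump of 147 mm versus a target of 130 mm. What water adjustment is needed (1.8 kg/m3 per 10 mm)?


Difference = 130 - 147 = -17 mm
Water adjustment = -17 * 1.8 / 10 = -3.1 kg/m3

-3.1


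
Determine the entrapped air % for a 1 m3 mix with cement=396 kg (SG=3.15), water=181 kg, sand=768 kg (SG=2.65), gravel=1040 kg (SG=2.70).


Vol cement = 396 / (3.15 * 1000) = 0.125714 m3
Vol water = 181 / 1000 = 0.181 m3
Vol sand = 768 / (2.65 * 1000) = 0.289811 m3
Vol gravel = 1040 / (2.70 * 1000) = 0.385185 m3
Total solid + water volume = 0.981711 m3
Air = (1 - 0.981711) * 100 = 1.83%

1.83


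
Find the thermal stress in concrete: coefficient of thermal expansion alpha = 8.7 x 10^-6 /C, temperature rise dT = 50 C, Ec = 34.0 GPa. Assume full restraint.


sigma = alpha * dT * Ec
= 8.7e-6 * 50 * 34.0 * 1000
= 14.79 MPa

14.79


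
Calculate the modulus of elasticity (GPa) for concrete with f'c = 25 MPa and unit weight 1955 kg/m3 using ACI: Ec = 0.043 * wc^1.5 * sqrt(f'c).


Ec = 0.043 * 1955^1.5 * sqrt(25) / 1000
= 18.58 GPa

18.58


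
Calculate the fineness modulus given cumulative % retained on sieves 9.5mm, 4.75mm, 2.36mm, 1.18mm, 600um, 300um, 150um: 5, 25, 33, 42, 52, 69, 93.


FM = sum(cumulative % retained) / 100
= 319 / 100
= 3.19

3.19


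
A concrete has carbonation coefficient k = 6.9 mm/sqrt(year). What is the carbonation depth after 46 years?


depth = k * sqrt(t)
= 6.9 * sqrt(46)
= 46.8 mm

46.8


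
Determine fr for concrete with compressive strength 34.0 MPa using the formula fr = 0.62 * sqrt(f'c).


fr = 0.62 * sqrt(34.0)
= 3.615 MPa

3.615


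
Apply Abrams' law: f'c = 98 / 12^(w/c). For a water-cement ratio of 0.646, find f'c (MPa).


f'c = 98 / 12^0.646
= 98 / 4.979
= 19.68 MPa

19.68


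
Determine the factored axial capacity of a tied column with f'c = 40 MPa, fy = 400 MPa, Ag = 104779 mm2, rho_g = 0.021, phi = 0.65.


Ast = rho * Ag = 0.021 * 104779 = 2200.359 mm2
phi*Pn = 0.65 * 0.80 * (0.85 * 40 * (104779 - 2200.359) + 400 * 2200.359) / 1000
= 2271.27 kN

2271.27


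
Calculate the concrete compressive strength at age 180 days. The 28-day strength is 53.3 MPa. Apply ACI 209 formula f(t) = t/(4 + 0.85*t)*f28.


f(180) = 180 / (4 + 0.85 * 180) * 53.3
= 180 / 157.0 * 53.3
= 61.11 MPa

61.11


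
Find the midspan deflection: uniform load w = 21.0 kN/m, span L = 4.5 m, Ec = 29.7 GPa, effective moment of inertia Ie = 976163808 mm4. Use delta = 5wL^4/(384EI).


Convert: L = 4.5 m = 4500 mm, Ec = 29.7 GPa = 29700 MPa
delta = 5 * 21.0 * 4500^4 / (384 * 29700 * 976163808)
= 3.87 mm

3.87


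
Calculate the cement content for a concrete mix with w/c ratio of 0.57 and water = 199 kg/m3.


Cement = water / (w/c)
= 199 / 0.57
= 349.1 kg/m3

349.1


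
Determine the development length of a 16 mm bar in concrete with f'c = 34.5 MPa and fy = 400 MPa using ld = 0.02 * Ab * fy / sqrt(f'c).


Ab = pi * 16^2 / 4 = 201.062 mm2
ld = 0.02 * 201.062 * 400 / sqrt(34.5)
= 273.8 mm

273.8


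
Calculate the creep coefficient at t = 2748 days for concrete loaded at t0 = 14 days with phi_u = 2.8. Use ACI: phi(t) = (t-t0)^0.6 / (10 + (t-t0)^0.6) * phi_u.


dt = 2748 - 14 = 2734
phi = 2734^0.6 / (10 + 2734^0.6) * 2.8
= 2.577

2.577


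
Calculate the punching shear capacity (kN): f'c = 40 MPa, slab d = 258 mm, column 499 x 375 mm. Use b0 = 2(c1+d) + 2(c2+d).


b0 = 2*(499 + 258) + 2*(375 + 258) = 2780 mm
Vc = 0.33 * sqrt(40) * 2780 * 258 / 1000
= 1496.95 kN

1496.95


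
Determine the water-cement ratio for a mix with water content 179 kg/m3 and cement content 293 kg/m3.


w/c = water / cement
w/c = 179 / 293 = 0.611

0.611


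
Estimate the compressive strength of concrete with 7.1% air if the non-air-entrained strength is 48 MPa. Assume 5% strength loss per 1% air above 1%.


Strength loss = (7.1 - 1) * 5 = 30.5%
f'c = 48 * (1 - 30.5/100)
= 33.36 MPa

33.36


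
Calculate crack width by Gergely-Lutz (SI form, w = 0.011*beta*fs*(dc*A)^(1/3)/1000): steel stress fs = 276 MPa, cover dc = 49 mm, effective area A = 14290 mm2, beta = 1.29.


w = 0.011 * beta * fs * (dc * A)^(1/3) / 1000
= 0.011 * 1.29 * 276 * (49 * 14290)^(1/3) / 1000
= 0.348 mm

0.348


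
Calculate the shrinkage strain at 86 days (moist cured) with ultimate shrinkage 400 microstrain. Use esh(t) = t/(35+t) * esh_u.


esh(86) = 86 / (35 + 86) * 400
= 86 / 121 * 400
= 284.3 microstrain

284.3


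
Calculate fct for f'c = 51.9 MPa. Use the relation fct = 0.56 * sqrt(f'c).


fct = 0.56 * sqrt(51.9)
= 0.56 * 7.204
= 4.034 MPa

4.034


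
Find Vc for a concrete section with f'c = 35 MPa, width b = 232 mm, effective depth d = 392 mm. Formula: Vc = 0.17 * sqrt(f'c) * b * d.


Vc = 0.17 * sqrt(35) * 232 * 392 / 1000
= 91.47 kN

91.47


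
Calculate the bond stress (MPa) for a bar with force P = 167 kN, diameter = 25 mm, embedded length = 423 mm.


u = P / (pi * db * ld)
= 167 * 1000 / (pi * 25 * 423)
= 5.027 MPa

5.027


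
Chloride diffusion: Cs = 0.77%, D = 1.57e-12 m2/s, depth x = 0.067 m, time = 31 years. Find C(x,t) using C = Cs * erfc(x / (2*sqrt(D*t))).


t_seconds = 31 * 365.25 * 24 * 3600 = 978285600.0 s
arg = 0.067 / (2 * sqrt(1.57e-12 * 978285600.0))
= 0.8548
erfc(0.8548) = 0.2267
C = 0.77 * 0.2267 = 0.1746%

0.1746


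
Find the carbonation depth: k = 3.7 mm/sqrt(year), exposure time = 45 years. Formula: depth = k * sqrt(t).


depth = k * sqrt(t)
= 3.7 * sqrt(45)
= 24.82 mm

24.82


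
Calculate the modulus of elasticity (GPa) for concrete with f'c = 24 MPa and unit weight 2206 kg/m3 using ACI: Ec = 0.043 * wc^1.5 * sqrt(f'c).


Ec = 0.043 * 2206^1.5 * sqrt(24) / 1000
= 21.83 GPa

21.83


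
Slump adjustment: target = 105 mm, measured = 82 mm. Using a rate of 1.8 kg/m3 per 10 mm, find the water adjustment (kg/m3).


Difference = 105 - 82 = 23 mm
Water adjustment = 23 * 1.8 / 10 = 4.1 kg/m3

4.1


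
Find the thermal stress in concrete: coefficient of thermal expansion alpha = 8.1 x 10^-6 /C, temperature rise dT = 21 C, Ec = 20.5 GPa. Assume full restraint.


sigma = alpha * dT * Ec
= 8.1e-6 * 21 * 20.5 * 1000
= 3.487 MPa

3.487


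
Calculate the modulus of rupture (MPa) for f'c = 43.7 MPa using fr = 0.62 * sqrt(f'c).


fr = 0.62 * sqrt(43.7)
= 4.099 MPa

4.099


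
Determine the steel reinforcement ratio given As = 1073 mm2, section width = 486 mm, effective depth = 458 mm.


rho = As / (b * d)
= 1073 / (486 * 458)
= 0.0048

0.0048


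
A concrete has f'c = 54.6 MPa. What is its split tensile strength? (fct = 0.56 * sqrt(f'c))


fct = 0.56 * sqrt(54.6)
= 0.56 * 7.389
= 4.138 MPa

4.138


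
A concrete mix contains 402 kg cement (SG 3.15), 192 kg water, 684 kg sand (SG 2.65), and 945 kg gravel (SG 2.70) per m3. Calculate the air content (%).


Vol cement = 402 / (3.15 * 1000) = 0.127619 m3
Vol water = 192 / 1000 = 0.192 m3
Vol sand = 684 / (2.65 * 1000) = 0.258113 m3
Vol gravel = 945 / (2.70 * 1000) = 0.35 m3
Total solid + water volume = 0.927732 m3
Air = (1 - 0.927732) * 100 = 7.23%

7.23


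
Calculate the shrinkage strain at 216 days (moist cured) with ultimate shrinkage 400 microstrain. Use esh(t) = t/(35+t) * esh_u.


esh(216) = 216 / (35 + 216) * 400
= 216 / 251 * 400
= 344.2 microstrain

344.2


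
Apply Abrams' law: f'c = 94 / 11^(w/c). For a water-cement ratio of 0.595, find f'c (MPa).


f'c = 94 / 11^0.595
= 94 / 4.165
= 22.57 MPa

22.57


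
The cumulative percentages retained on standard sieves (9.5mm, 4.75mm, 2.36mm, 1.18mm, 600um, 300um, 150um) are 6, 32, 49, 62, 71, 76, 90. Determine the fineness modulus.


FM = sum(cumulative % retained) / 100
= 386 / 100
= 3.86

3.86


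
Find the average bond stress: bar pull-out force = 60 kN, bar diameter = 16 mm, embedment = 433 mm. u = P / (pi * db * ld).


u = P / (pi * db * ld)
= 60 * 1000 / (pi * 16 * 433)
= 2.757 MPa

2.757


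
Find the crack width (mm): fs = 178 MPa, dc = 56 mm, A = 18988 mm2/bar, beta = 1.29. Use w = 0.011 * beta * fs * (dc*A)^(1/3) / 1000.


w = 0.011 * beta * fs * (dc * A)^(1/3) / 1000
= 0.011 * 1.29 * 178 * (56 * 18988)^(1/3) / 1000
= 0.258 mm

0.258


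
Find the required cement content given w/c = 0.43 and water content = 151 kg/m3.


Cement = water / (w/c)
= 151 / 0.43
= 351.2 kg/m3

351.2


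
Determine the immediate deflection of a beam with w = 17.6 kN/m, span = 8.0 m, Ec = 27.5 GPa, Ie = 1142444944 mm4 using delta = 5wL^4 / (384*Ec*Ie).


Convert: L = 8.0 m = 8000 mm, Ec = 27.5 GPa = 27500 MPa
delta = 5 * 17.6 * 8000^4 / (384 * 27500 * 1142444944)
= 29.88 mm

29.88


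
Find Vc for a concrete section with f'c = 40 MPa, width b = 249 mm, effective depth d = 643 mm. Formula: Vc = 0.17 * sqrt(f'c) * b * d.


Vc = 0.17 * sqrt(40) * 249 * 643 / 1000
= 172.14 kN

172.14


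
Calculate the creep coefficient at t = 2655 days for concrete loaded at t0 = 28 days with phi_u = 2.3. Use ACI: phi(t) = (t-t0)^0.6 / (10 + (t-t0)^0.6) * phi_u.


dt = 2655 - 28 = 2627
phi = 2627^0.6 / (10 + 2627^0.6) * 2.3
= 2.112

2.112


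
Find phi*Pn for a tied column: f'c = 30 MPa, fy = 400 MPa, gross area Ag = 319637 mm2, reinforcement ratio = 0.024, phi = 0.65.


Ast = rho * Ag = 0.024 * 319637 = 7671.288 mm2
phi*Pn = 0.65 * 0.80 * (0.85 * 30 * (319637 - 7671.288) + 400 * 7671.288) / 1000
= 5732.29 kN

5732.29


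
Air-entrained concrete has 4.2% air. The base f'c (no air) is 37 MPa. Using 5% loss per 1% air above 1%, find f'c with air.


Strength loss = (4.2 - 1) * 5 = 16.0%
f'c = 37 * (1 - 16.0/100)
= 31.08 MPa

31.08


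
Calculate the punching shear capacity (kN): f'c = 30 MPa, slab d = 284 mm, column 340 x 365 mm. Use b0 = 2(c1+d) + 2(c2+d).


b0 = 2*(340 + 284) + 2*(365 + 284) = 2546 mm
Vc = 0.33 * sqrt(30) * 2546 * 284 / 1000
= 1306.93 kN

1306.93


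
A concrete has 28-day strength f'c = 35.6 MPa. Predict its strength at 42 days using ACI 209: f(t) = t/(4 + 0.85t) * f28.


f(42) = 42 / (4 + 0.85 * 42) * 35.6
= 42 / 39.7 * 35.6
= 37.66 MPa

37.66


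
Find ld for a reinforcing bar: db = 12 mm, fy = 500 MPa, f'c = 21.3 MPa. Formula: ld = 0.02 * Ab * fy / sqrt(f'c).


Ab = pi * 12^2 / 4 = 113.097 mm2
ld = 0.02 * 113.097 * 500 / sqrt(21.3)
= 245.1 mm

245.1


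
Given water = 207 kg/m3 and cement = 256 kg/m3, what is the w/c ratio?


w/c = water / cement
w/c = 207 / 256 = 0.809

0.809


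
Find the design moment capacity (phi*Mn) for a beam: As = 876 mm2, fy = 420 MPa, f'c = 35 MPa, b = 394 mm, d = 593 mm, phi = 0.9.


a = As * fy / (0.85 * f'c * b)
= 876 * 420 / (0.85 * 35 * 394)
= 31.3885 mm
Mn = As * fy * (d - a/2) / 10^6
= 212.4023 kN-m
phi*Mn = 0.9 * 212.4023 = 191.16 kN-m

191.16


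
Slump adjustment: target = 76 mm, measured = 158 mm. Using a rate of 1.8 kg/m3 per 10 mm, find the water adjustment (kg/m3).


Difference = 76 - 158 = -82 mm
Water adjustment = -82 * 1.8 / 10 = -14.8 kg/m3

-14.8


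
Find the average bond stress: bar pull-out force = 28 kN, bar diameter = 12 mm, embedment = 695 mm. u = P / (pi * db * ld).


u = P / (pi * db * ld)
= 28 * 1000 / (pi * 12 * 695)
= 1.069 MPa

1.069


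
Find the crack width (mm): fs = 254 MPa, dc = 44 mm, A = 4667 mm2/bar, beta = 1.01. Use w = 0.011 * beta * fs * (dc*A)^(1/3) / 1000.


w = 0.011 * beta * fs * (dc * A)^(1/3) / 1000
= 0.011 * 1.01 * 254 * (44 * 4667)^(1/3) / 1000
= 0.166 mm

0.166


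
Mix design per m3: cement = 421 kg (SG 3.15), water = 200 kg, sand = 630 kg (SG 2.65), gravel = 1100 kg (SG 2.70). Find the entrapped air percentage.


Vol cement = 421 / (3.15 * 1000) = 0.133651 m3
Vol water = 200 / 1000 = 0.2 m3
Vol sand = 630 / (2.65 * 1000) = 0.237736 m3
Vol gravel = 1100 / (2.70 * 1000) = 0.407407 m3
Total solid + water volume = 0.978794 m3
Air = (1 - 0.978794) * 100 = 2.12%

2.12


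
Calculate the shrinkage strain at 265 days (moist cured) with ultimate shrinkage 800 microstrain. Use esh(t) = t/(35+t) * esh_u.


esh(265) = 265 / (35 + 265) * 800
= 265 / 300 * 800
= 706.7 microstrain

706.7


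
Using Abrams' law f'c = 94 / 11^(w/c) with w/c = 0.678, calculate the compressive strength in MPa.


f'c = 94 / 11^0.678
= 94 / 5.082
= 18.5 MPa

18.5


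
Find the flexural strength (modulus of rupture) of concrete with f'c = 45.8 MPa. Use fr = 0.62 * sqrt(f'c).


fr = 0.62 * sqrt(45.8)
= 4.196 MPa

4.196


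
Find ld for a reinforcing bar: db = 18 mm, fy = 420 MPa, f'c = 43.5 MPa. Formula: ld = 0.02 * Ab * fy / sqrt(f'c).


Ab = pi * 18^2 / 4 = 254.469 mm2
ld = 0.02 * 254.469 * 420 / sqrt(43.5)
= 324.1 mm

324.1


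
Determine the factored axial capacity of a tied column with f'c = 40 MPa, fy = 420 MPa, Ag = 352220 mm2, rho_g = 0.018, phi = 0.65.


Ast = rho * Ag = 0.018 * 352220 = 6339.96 mm2
phi*Pn = 0.65 * 0.80 * (0.85 * 40 * (352220 - 6339.96) + 420 * 6339.96) / 1000
= 7499.81 kN

7499.81


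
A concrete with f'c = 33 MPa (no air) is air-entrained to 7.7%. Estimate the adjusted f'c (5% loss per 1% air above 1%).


Strength loss = (7.7 - 1) * 5 = 33.5%
f'c = 33 * (1 - 33.5/100)
= 21.95 MPa

21.95


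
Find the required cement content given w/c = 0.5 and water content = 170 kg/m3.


Cement = water / (w/c)
= 170 / 0.5
= 340.0 kg/m3

340.0


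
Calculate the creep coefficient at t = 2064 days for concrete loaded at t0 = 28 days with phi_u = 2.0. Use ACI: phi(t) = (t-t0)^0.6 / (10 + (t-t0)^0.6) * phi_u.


dt = 2064 - 28 = 2036
phi = 2036^0.6 / (10 + 2036^0.6) * 2.0
= 1.812

1.812


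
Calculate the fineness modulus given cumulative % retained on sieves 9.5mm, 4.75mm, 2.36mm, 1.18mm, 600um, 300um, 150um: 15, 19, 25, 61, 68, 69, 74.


FM = sum(cumulative % retained) / 100
= 331 / 100
= 3.31

3.31


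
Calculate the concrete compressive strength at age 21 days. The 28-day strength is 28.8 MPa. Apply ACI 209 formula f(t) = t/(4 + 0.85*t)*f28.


f(21) = 21 / (4 + 0.85 * 21) * 28.8
= 21 / 21.85 * 28.8
= 27.68 MPa

27.68


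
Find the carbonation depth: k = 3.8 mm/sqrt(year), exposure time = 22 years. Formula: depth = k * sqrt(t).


depth = k * sqrt(t)
= 3.8 * sqrt(22)
= 17.82 mm

17.82


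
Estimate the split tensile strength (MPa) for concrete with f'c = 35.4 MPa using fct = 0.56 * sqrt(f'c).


fct = 0.56 * sqrt(35.4)
= 0.56 * 5.95
= 3.332 MPa

3.332


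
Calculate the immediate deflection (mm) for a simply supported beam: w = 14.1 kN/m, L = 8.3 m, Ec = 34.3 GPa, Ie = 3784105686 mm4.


Convert: L = 8.3 m = 8300 mm, Ec = 34.3 GPa = 34300 MPa
delta = 5 * 14.1 * 8300^4 / (384 * 34300 * 3784105686)
= 6.71 mm

6.71
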